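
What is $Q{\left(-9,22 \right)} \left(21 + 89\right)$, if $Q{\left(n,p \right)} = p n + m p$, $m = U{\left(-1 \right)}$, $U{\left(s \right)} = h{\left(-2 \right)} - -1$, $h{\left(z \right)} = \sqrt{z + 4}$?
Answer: $-19360 + 2420 \sqrt{2} \approx -15938.0$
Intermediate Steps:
$h{\left(z \right)} = \sqrt{4 + z}$
$U{\left(s \right)} = 1 + \sqrt{2}$ ($U{\left(s \right)} = \sqrt{4 - 2} - -1 = \sqrt{2} + 1 = 1 + \sqrt{2}$)
$m = 1 + \sqrt{2} \approx 2.4142$
$Q{\left(n,p \right)} = n p + p \left(1 + \sqrt{2}\right)$ ($Q{\left(n,p \right)} = p n + \left(1 + \sqrt{2}\right) p = n p + p \left(1 + \sqrt{2}\right)$)
$Q{\left(-9,22 \right)} \left(21 + 89\right) = 22 \left(1 - 9 + \sqrt{2}\right) \left(21 + 89\right) = 22 \left(-8 + \sqrt{2}\right) 110 = \left(-176 + 22 \sqrt{2}\right) 110 = -19360 + 2420 \sqrt{2}$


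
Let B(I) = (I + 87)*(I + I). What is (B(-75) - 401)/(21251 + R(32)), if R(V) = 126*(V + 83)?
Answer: -2201/35741 ≈ -0.061582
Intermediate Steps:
R(V) = 10458 + 126*V (R(V) = 126*(83 + V) = 10458 + 126*V)
B(I) = 2*I*(87 + I) (B(I) = (87 + I)*(2*I) = 2*I*(87 + I))
(B(-75) - 401)/(21251 + R(32)) = (2*(-75)*(87 - 75) - 401)/(21251 + (10458 + 126*32)) = (2*(-75)*12 - 401)/(21251 + (10458 + 4032)) = (-1800 - 401)/(21251 + 14490) = -2201/35741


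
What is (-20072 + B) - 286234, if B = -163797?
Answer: -470103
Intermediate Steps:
(-20072 + B) - 286234 = (-20072 - 163797) - 286234 = -183869 - 286234 = -470103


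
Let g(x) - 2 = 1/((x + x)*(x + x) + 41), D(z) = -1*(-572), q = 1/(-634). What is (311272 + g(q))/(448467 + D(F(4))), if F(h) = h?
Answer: 1282464544189/1850063131950 ≈ 0.69320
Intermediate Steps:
q = -1/634 ≈ -0.0015773
D(z) = 572
g(x) = 2 + 1/(41 + 4*x**2) (g(x) = 2 + 1/((x + x)*(x + x) + 41) = 2 + 1/((2*x)*(2*x) + 41) = 2 + 1/(4*x**2 + 41) = 2 + 1/(41 + 4*x**2))
(311272 + g(q))/(448467 + D(F(4))) = (311272 + (83 + 8*(-1/634)**2)/(41 + 4*(-1/634)**2))/(448467 + 572) = (311272 + (83 + 8*(1/401956))/(41 + 4*(1/401956)))/449039 = (311272 + (83 + 2/100489)/(41 + 1/100489))*(1/449039) = (311272 + (8340589/100489)/(4120050/100489))*(1/449039) = (311272 + (100489/4120050)*(8340589/100489))*(1/449039) = (311272 + 8340589/4120050)*(1/449039) = (1282464544189/4120050)*(1/449039) = 1282464544189/1850063131950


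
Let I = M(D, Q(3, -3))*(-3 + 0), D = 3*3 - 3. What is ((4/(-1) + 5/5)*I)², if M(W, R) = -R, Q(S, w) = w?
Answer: 729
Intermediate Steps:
D = 6 (D = 9 - 3 = 6)
I = -9 (I = (-1*(-3))*(-3 + 0) = 3*(-3) = -9)
((4/(-1) + 5/5)*I)² = ((4/(-1) + 5/5)*(-9))² = ((4*(-1) + 5*(⅕))*(-9))² = ((-4 + 1)*(-9))² = (-3*(-9))² = 27² = 729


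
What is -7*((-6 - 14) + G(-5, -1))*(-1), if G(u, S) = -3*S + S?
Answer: -126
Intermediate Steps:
G(u, S) = -2*S
-7*((-6 - 14) + G(-5, -1))*(-1) = -7*((-6 - 14) - 2*(-1))*(-1) = -7*(-20 + 2)*(-1) = -7*(-18)*(-1) = 126*(-1) = -126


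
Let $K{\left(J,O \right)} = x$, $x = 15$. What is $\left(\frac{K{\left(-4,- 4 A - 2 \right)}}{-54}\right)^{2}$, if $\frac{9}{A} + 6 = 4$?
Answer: $\frac{25}{324} \approx 0.07716$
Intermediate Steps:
$A = - \frac{9}{2}$ ($A = \frac{9}{-6 + 4} = \frac{9}{-2} = 9 \left(- \frac{1}{2}\right) = - \frac{9}{2} \approx -4.5$)
$K{\left(J,O \right)} = 15$
$\left(\frac{K{\left(-4,- 4 A - 2 \right)}}{-54}\right)^{2} = \left(\frac{15}{-54}\right)^{2} = \left(15 \left(- \frac{1}{54}\right)\right)^{2} = \left(- \frac{5}{18}\right)^{2} = \frac{25}{324}$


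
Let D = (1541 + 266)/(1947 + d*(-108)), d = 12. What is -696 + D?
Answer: -451289/651 ≈ -693.22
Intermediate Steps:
D = 1807/651 (D = (1541 + 266)/(1947 + 12*(-108)) = 1807/(1947 - 1296) = 1807/651 ≈ 2.7757)
-696 + D = -696 + 1807/651 = -451289/651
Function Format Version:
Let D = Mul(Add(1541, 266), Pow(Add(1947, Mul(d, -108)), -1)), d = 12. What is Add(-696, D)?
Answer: Rational(-451289, 651) ≈ -693.22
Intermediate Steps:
D = Rational(1807, 651) (D = Mul(Add(1541, 266), Pow(Add(1947, Mul(12, -108)), -1)) = Mul(1807, Pow(Add(1947, -1296), -1)) = Mul(1807, Pow(651, -1)) = Mul(1807, Rational(1, 651)) = Rational(1807, 651) ≈ 2.7757)
Add(-696, D) = Add(-696, Rational(1807, 651)) = Rational(-451289, 651)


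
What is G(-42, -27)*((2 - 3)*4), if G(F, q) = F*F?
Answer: -7056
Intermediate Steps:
G(F, q) = F**2
G(-42, -27)*((2 - 3)*4) = (-42)**2*((2 - 3)*4) = 1764*(-1*4) = 1764*(-4) = -7056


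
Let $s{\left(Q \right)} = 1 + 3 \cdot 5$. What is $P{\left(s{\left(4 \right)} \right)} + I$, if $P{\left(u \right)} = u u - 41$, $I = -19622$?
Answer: $-19407$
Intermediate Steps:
$s{\left(Q \right)} = 16$ ($s{\left(Q \right)} = 1 + 15 = 16$)
$P{\left(u \right)} = -41 + u^{2}$ ($P{\left(u \right)} = u^{2} - 41 = -41 + u^{2}$)
$P{\left(s{\left(4 \right)} \right)} + I = \left(-41 + 16^{2}\right) - 19622 = \left(-41 + 256\right) - 19622 = 215 - 19622 = -19407$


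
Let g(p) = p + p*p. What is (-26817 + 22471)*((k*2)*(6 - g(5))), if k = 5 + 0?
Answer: 1043040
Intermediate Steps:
g(p) = p + p**2
k = 5
(-26817 + 22471)*((k*2)*(6 - g(5))) = (-26817 + 22471)*((5*2)*(6 - 5*(1 + 5))) = -43460*(6 - 5*6) = -43460*(6 - 1*30) = -43460*(6 - 30) = -43460*(-24) = -4346*(-240) = 1043040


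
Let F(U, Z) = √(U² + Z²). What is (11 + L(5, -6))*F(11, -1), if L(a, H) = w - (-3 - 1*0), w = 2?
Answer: 16*√122 ≈ 176.73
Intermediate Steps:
L(a, H) = 5 (L(a, H) = 2 - (-3 - 1*0) = 2 - (-3 + 0) = 2 - 1*(-3) = 2 + 3 = 5)
(11 + L(5, -6))*F(11, -1) = (11 + 5)*√(11² + (-1)²) = 16*√(121 + 1) = 16*√122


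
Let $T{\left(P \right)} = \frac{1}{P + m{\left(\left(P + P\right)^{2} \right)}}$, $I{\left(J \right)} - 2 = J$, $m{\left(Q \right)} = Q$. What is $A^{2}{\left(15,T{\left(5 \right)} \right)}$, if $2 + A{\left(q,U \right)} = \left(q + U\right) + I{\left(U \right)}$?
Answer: $\frac{2486929}{11025} \approx 225.57$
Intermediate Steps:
$I{\left(J \right)} = 2 + J$
$T{\left(P \right)} = \frac{1}{P + 4 P^{2}}$ ($T{\left(P \right)} = \frac{1}{P + \left(P + P\right)^{2}} = \frac{1}{P + \left(2 P\right)^{2}} = \frac{1}{P + 4 P^{2}}$)
$A{\left(q,U \right)} = q + 2 U$ ($A{\left(q,U \right)} = -2 + \left(\left(q + U\right) + \left(2 + U\right)\right) = -2 + \left(\left(U + q\right) + \left(2 + U\right)\right) = -2 + \left(2 + q + 2 U\right) = q + 2 U$)
$A^{2}{\left(15,T{\left(5 \right)} \right)} = \left(15 + 2 \frac{1}{5 \left(1 + 4 \cdot 5\right)}\right)^{2} = \left(15 + 2 \frac{1}{5 \left(1 + 20\right)}\right)^{2} = \left(15 + 2 \frac{1}{5 \cdot 21}\right)^{2} = \left(15 + 2 \cdot \frac{1}{5} \cdot \frac{1}{21}\right)^{2} = \left(15 + 2 \cdot \frac{1}{105}\right)^{2} = \left(15 + \frac{2}{105}\right)^{2} = \left(\frac{1577}{105}\right)^{2} = \frac{2486929}{11025}$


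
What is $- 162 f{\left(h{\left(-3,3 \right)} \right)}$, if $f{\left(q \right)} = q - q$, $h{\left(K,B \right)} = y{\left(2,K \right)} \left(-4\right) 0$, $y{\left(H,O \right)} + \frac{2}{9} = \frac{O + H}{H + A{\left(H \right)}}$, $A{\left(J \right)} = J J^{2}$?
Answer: $0$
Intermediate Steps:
$A{\left(J \right)} = J^{3}$
$y{\left(H,O \right)} = - \frac{2}{9} + \frac{H + O}{H + H^{3}}$ ($y{\left(H,O \right)} = - \frac{2}{9} + \frac{O + H}{H + H^{3}} = - \frac{2}{9} + \frac{H + O}{H + H^{3}}$)
$h{\left(K,B \right)} = 0$ ($h{\left(K,B \right)} = \frac{- 2 \cdot 2^{3} + 7 \cdot 2 + 9 K}{9 \cdot 2 \left(1 + 2^{2}\right)} \left(-4\right) 0 = \frac{1}{9} \cdot \frac{1}{2} \frac{1}{1 + 4} \left(\left(-2\right) 8 + 14 + 9 K\right) \left(-4\right) 0 = \frac{1}{9} \cdot \frac{1}{2} \cdot \frac{1}{5} \left(-16 + 14 + 9 K\right) \left(-4\right) 0 = \frac{1}{9} \cdot \frac{1}{2} \cdot \frac{1}{5} \left(-2 + 9 K\right) \left(-4\right) 0 = \left(- \frac{1}{45} + \frac{K}{10}\right) \left(-4\right) 0 = \left(\frac{4}{45} - \frac{2 K}{5}\right) 0 = 0$)
$f{\left(q \right)} = 0$
$- 162 f{\left(h{\left(-3,3 \right)} \right)} = \left(-162\right) 0 = 0$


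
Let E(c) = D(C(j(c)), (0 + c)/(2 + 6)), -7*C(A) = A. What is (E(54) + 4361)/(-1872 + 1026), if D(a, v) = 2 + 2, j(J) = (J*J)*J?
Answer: -485/94 ≈ -5.1596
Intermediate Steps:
j(J) = J**3 (j(J) = J**2*J = J**3)
C(A) = -A/7
D(a, v) = 4
E(c) = 4
(E(54) + 4361)/(-1872 + 1026) = (4 + 4361)/(-1872 + 1026) = 4365/(-846) = 4365*(-1/846) = -485/94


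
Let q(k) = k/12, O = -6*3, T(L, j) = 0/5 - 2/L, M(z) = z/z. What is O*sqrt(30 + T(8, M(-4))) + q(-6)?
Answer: -1/2 - 9*sqrt(119) ≈ -98.678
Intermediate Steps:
M(z) = 1
T(L, j) = -2/L (T(L, j) = 0*(1/5) - 2/L = 0 - 2/L = -2/L)
O = -18
q(k) = k/12 (q(k) = k*(1/12) = k/12)
O*sqrt(30 + T(8, M(-4))) + q(-6) = -18*sqrt(30 - 2/8) + (1/12)*(-6) = -18*sqrt(30 - 2*1/8) - 1/2 = -18*sqrt(30 - 1/4) - 1/2 = -9*sqrt(119) - 1/2 = -1/2 - 9*sqrt(119)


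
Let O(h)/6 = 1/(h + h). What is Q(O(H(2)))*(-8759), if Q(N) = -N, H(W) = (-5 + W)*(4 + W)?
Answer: -8759/6 ≈ -1459.8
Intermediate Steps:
O(h) = 3/h (O(h) = 6/(h + h) = 6/((2*h)) = 6*(1/(2*h)) = 3/h)
Q(O(H(2)))*(-8759) = -3/(-20 + 2² - 1*2)*(-8759) = -3/(-20 + 4 - 2)*(-8759) = -3/(-18)*(-8759) = -3*(-1)/18*(-8759) = -1*(-⅙)*(-8759) = (⅙)*(-8759) = -8759/6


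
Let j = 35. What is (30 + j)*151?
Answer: 9815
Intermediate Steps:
(30 + j)*151 = (30 + 35)*151 = 65*151 = 9815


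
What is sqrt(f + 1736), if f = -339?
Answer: sqrt(1397) ≈ 37.376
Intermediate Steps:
sqrt(f + 1736) = sqrt(-339 + 1736) = sqrt(1397)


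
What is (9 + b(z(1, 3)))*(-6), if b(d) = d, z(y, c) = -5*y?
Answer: -24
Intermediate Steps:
(9 + b(z(1, 3)))*(-6) = (9 - 5*1)*(-6) = (9 - 5)*(-6) = 4*(-6) = -24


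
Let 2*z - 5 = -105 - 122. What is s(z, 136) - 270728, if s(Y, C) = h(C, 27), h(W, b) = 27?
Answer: -270701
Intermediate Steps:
z = -111 (z = 5/2 + (-105 - 122)/2 = 5/2 + (½)*(-227) = 5/2 - 227/2 = -111)
s(Y, C) = 27
s(z, 136) - 270728 = 27 - 270728 = -270701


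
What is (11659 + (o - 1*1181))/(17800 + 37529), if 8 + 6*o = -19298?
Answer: 21781/165987 ≈ 0.13122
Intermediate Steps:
o = -9653/3 (o = -4/3 + (⅙)*(-19298) = -4/3 - 9649/3 = -9653/3 ≈ -3217.7)
(11659 + (o - 1*1181))/(17800 + 37529) = (11659 + (-9653/3 - 1*1181))/(17800 + 37529) = (11659 + (-9653/3 - 1181))/55329 = (11659 - 13196/3)*(1/55329) = (21781/3)*(1/55329) = 21781/165987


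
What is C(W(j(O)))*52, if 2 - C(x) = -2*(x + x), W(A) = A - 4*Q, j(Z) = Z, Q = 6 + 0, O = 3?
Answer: -4264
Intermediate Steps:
Q = 6
W(A) = -24 + A (W(A) = A - 4*6 = A - 24 = -24 + A)
C(x) = 2 + 4*x (C(x) = 2 - (-2)*(x + x) = 2 - (-2)*2*x = 2 - (-4)*x = 2 + 4*x)
C(W(j(O)))*52 = (2 + 4*(-24 + 3))*52 = (2 + 4*(-21))*52 = (2 - 84)*52 = -82*52 = -4264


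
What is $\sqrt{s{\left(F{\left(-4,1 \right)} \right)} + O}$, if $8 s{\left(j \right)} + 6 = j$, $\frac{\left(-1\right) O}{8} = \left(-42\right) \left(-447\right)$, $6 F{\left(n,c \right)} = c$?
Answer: $\frac{43 i \sqrt{11697}}{12} \approx 387.55 i$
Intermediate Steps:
$F{\left(n,c \right)} = \frac{c}{6}$
$O = -150192$ ($O = - 8 \left(\left(-42\right) \left(-447\right)\right) = \left(-8\right) 18774 = -150192$)
$s{\left(j \right)} = - \frac{3}{4} + \frac{j}{8}$
$\sqrt{s{\left(F{\left(-4,1 \right)} \right)} + O} = \sqrt{\left(- \frac{3}{4} + \frac{\frac{1}{6} \cdot 1}{8}\right) - 150192} = \sqrt{\left(- \frac{3}{4} + \frac{1}{8} \cdot \frac{1}{6}\right) - 150192} = \sqrt{\left(- \frac{3}{4} + \frac{1}{48}\right) - 150192} = \sqrt{- \frac{35}{48} - 150192} = \sqrt{- \frac{7209251}{48}} = \frac{43 i \sqrt{11697}}{12}$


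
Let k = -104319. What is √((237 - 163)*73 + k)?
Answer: I*√98917 ≈ 314.51*I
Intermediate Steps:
√((237 - 163)*73 + k) = √((237 - 163)*73 - 104319) = √(74*73 - 104319) = √(5402 - 104319) = √(-98917) = I*√98917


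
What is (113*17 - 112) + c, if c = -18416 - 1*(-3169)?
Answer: -13438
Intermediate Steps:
c = -15247 (c = -18416 + 3169 = -15247)
(113*17 - 112) + c = (113*17 - 112) - 15247 = (1921 - 112) - 15247 = 1809 - 15247 = -13438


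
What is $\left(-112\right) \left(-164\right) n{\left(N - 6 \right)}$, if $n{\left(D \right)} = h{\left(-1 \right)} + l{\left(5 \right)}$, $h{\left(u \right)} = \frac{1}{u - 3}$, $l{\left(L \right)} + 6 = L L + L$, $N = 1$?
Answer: $436240$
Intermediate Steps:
$l{\left(L \right)} = -6 + L + L^{2}$ ($l{\left(L \right)} = -6 + \left(L L + L\right) = -6 + \left(L^{2} + L\right) = -6 + \left(L + L^{2}\right) = -6 + L + L^{2}$)
$h{\left(u \right)} = \frac{1}{-3 + u}$
$n{\left(D \right)} = \frac{95}{4}$ ($n{\left(D \right)} = \frac{1}{-3 - 1} + \left(-6 + 5 + 5^{2}\right) = \frac{1}{-4} + \left(-6 + 5 + 25\right) = - \frac{1}{4} + 24 = \frac{95}{4}$)
$\left(-112\right) \left(-164\right) n{\left(N - 6 \right)} = \left(-112\right) \left(-164\right) \frac{95}{4} = 18368 \cdot \frac{95}{4} = 436240$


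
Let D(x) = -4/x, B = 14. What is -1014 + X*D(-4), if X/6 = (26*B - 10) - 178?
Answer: 42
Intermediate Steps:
X = 1056 (X = 6*((26*14 - 10) - 178) = 6*((364 - 10) - 178) = 6*(354 - 178) = 6*176 = 1056)
-1014 + X*D(-4) = -1014 + 1056*(-4/(-4)) = -1014 + 1056*(-4*(-1/4)) = -1014 + 1056*1 = -1014 + 1056 = 42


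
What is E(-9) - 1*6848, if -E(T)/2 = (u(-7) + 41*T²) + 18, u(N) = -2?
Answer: -13522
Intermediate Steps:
E(T) = -32 - 82*T² (E(T) = -2*((-2 + 41*T²) + 18) = -2*(16 + 41*T²) = -32 - 82*T²)
E(-9) - 1*6848 = (-32 - 82*(-9)²) - 1*6848 = (-32 - 82*81) - 6848 = (-32 - 6642) - 6848 = -6674 - 6848 = -13522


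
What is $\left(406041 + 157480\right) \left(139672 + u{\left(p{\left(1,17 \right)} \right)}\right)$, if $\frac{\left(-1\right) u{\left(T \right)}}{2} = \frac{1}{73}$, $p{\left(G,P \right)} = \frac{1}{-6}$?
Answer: $\frac{5745690546134}{73} \approx 7.8708 \cdot 10^{10}$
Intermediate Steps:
$p{\left(G,P \right)} = - \frac{1}{6}$
$u{\left(T \right)} = - \frac{2}{73}$
$\left(406041 + 157480\right) \left(139672 + u{\left(p{\left(1,17 \right)} \right)}\right) = \left(406041 + 157480\right) \left(139672 - \frac{2}{73}\right) = 563521 \cdot \frac{10196054}{73} = \frac{5745690546134}{73}$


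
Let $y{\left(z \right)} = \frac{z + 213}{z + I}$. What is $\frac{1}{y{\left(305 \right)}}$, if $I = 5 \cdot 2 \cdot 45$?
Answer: $\frac{755}{518} \approx 1.4575$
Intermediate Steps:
$I = 450$ ($I = 10 \cdot 45 = 450$)
$y{\left(z \right)} = \frac{213 + z}{450 + z}$ ($y{\left(z \right)} = \frac{z + 213}{z + 450} = \frac{213 + z}{450 + z}$)
$\frac{1}{y{\left(305 \right)}} = \frac{1}{\frac{1}{450 + 305} \left(213 + 305\right)} = \frac{1}{\frac{1}{755} \cdot 518} = \frac{1}{\frac{518}{755}} = \frac{755}{518}$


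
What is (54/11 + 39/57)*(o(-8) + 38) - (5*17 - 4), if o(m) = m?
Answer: 18141/209 ≈ 86.799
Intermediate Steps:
(54/11 + 39/57)*(o(-8) + 38) - (5*17 - 4) = (54/11 + 39/57)*(-8 + 38) - (5*17 - 4) = (54*(1/11) + 39*(1/57))*30 - (85 - 4) = (54/11 + 13/19)*30 - 1*81 = (1169/209)*30 - 81 = 35070/209 - 81 = 18141/209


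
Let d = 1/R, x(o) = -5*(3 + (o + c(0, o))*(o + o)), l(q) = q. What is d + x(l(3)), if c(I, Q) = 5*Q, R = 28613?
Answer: -15880214/28613 ≈ -555.00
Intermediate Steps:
x(o) = -15 - 60*o² (x(o) = -5*(3 + (o + 5*o)*(o + o)) = -5*(3 + (6*o)*(2*o)) = -5*(3 + 12*o²) = -15 - 60*o²)
d = 1/28613 ≈ 3.4949e-5
d + x(l(3)) = 1/28613 + (-15 - 60*3²) = 1/28613 + (-15 - 60*9) = 1/28613 + (-15 - 540) = 1/28613 - 555 = -15880214/28613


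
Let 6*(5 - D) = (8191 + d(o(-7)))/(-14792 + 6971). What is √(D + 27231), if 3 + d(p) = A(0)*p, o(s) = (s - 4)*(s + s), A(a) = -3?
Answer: √1665982835517/7821 ≈ 165.03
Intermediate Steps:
o(s) = 2*s*(-4 + s) (o(s) = (-4 + s)*(2*s) = 2*s*(-4 + s))
d(p) = -3 - 3*p
D = 121178/23463 (D = 5 - (8191 + (-3 - 6*(-7)*(-4 - 7)))/(6*(-14792 + 6971)) = 5 - (8191 + (-3 - 6*(-7)*(-11)))/(6*(-7821)) = 5 - (8191 + (-3 - 3*154))*(-1)/(6*7821) = 5 - (8191 + (-3 - 462))*(-1)/(6*7821) = 5 - (8191 - 465)*(-1)/(6*7821) = 5 - 3863*(-1)/(3*7821) = 5 - ⅙*(-7726/7821) = 5 + 3863/23463 = 121178/23463 ≈ 5.1646)
√(D + 27231) = √(121178/23463 + 27231) = √(639042131/23463) = √1665982835517/7821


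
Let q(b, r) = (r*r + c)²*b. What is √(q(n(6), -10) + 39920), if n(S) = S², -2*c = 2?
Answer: 26*√581 ≈ 626.70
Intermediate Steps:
c = -1 (c = -½*2 = -1)
q(b, r) = b*(-1 + r²)² (q(b, r) = (r*r - 1)²*b = (r² - 1)²*b = (-1 + r²)²*b = b*(-1 + r²)²)
√(q(n(6), -10) + 39920) = √(6²*(-1 + (-10)²)² + 39920) = √(36*(-1 + 100)² + 39920) = √(36*99² + 39920) = √(36*9801 + 39920) = √(352836 + 39920) = √392756 = 26*√581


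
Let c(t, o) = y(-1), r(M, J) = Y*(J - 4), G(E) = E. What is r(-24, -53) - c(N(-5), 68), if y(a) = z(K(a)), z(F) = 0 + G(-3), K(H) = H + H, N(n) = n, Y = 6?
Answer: -339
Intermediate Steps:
K(H) = 2*H
z(F) = -3 (z(F) = 0 - 3 = -3)
r(M, J) = -24 + 6*J (r(M, J) = 6*(J - 4) = 6*(-4 + J) = -24 + 6*J)
y(a) = -3
c(t, o) = -3
r(-24, -53) - c(N(-5), 68) = (-24 + 6*(-53)) - 1*(-3) = (-24 - 318) + 3 = -342 + 3 = -339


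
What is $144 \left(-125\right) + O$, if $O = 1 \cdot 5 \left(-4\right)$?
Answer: $-18020$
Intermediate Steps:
$O = -20$ ($O = 5 \left(-4\right) = -20$)
$144 \left(-125\right) + O = 144 \left(-125\right) - 20 = -18000 - 20 = -18020$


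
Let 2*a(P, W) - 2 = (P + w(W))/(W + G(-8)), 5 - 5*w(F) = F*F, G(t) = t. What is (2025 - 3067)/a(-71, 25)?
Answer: 35428/161 ≈ 220.05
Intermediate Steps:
w(F) = 1 - F**2/5 (w(F) = 1 - F*F/5 = 1 - F**2/5)
a(P, W) = 1 + (1 + P - W**2/5)/(2*(-8 + W)) (a(P, W) = 1 + ((P + (1 - W**2/5))/(W - 8))/2 = 1 + ((1 + P - W**2/5)/(-8 + W))/2 = 1 + (1 + P - W**2/5)/(2*(-8 + W)))
(2025 - 3067)/a(-71, 25) = (2025 - 3067)/(((-75 - 1*25**2 + 5*(-71) + 10*25)/(10*(-8 + 25)))) = -1042*170/(-75 - 1*625 - 355 + 250) = -1042*170/(-75 - 625 - 355 + 250) = -1042/((1/10)*(1/17)*(-805)) = -1042/(-161/34) = -1042*(-34/161) = 35428/161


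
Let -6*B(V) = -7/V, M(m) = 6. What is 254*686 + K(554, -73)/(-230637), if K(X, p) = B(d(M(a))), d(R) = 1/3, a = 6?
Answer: 80374226849/461274 ≈ 1.7424e+5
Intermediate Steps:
d(R) = ⅓
B(V) = 7/(6*V) (B(V) = -(-7)/(6*V) = 7/(6*V))
K(X, p) = 7/2 (K(X, p) = 7/(6*(⅓)) = (7/6)*3 = 7/2)
254*686 + K(554, -73)/(-230637) = 254*686 + (7/2)/(-230637) = 174244 + (7/2)*(-1/230637) = 174244 - 7/461274 = 80374226849/461274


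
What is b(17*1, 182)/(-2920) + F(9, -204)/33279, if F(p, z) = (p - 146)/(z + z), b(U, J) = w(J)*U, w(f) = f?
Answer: -5251176521/4955908680 ≈ -1.0596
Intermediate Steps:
b(U, J) = J*U
F(p, z) = (-146 + p)/(2*z) (F(p, z) = (-146 + p)/((2*z)) = (-146 + p)*(1/(2*z)) = (-146 + p)/(2*z))
b(17*1, 182)/(-2920) + F(9, -204)/33279 = (182*(17*1))/(-2920) + ((½)*(-146 + 9)/(-204))/33279 = (182*17)*(-1/2920) + ((½)*(-1/204)*(-137))*(1/33279) = 3094*(-1/2920) + (137/408)*(1/33279) = -1547/1460 + 137/13577832 = -5251176521/4955908680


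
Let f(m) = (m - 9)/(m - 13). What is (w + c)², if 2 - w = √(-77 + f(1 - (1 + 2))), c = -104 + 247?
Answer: 314231/15 - 116*I*√4290/3 ≈ 20949.0 - 2532.6*I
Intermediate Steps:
c = 143
f(m) = (-9 + m)/(-13 + m)
w = 2 - 2*I*√4290/15 (w = 2 - √(-77 + (-9 + (1 - (1 + 2)))/(-13 + (1 - (1 + 2)))) = 2 - √(-77 + (-9 + (1 - 1*3))/(-13 + (1 - 1*3))) = 2 - √(-77 + (-9 + (1 - 3))/(-13 + (1 - 3))) = 2 - √(-77 + (-9 - 2)/(-13 - 2)) = 2 - √(-77 - 11/(-15)) = 2 - √(-77 - 1/15*(-11)) = 2 - √(-77 + 11/15) = 2 - √(-1144/15) = 2 - 2*I*√4290/15 ≈ 2.0 - 8.7331*I)
(w + c)² = ((2 - 2*I*√4290/15) + 143)² = (145 - 2*I*√4290/15)²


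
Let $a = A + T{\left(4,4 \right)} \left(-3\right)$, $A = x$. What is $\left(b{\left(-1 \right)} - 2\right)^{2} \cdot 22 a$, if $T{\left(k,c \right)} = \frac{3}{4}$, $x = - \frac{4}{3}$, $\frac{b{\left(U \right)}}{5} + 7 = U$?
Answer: $-139062$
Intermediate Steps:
$b{\left(U \right)} = -35 + 5 U$
$x = - \frac{4}{3}$ ($x = \left(-4\right) \frac{1}{3} = - \frac{4}{3} \approx -1.3333$)
$A = - \frac{4}{3} \approx -1.3333$
$T{\left(k,c \right)} = \frac{3}{4}$ ($T{\left(k,c \right)} = 3 \cdot \frac{1}{4} = \frac{3}{4}$)
$a = - \frac{43}{12}$ ($a = - \frac{4}{3} + \frac{3}{4} \left(-3\right) = - \frac{4}{3} - \frac{9}{4} = - \frac{43}{12} \approx -3.5833$)
$\left(b{\left(-1 \right)} - 2\right)^{2} \cdot 22 a = \left(\left(-35 + 5 \left(-1\right)\right) - 2\right)^{2} \cdot 22 \left(- \frac{43}{12}\right) = \left(\left(-35 - 5\right) - 2\right)^{2} \cdot 22 \left(- \frac{43}{12}\right) = \left(-40 - 2\right)^{2} \cdot 22 \left(- \frac{43}{12}\right) = \left(-42\right)^{2} \cdot 22 \left(- \frac{43}{12}\right) = 1764 \cdot 22 \left(- \frac{43}{12}\right) = 38808 \left(- \frac{43}{12}\right) = -139062$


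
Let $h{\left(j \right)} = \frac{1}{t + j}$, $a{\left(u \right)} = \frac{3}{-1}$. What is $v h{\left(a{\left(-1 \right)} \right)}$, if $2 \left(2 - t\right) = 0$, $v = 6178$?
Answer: $-6178$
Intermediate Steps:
$t = 2$ ($t = 2 - 0 = 2 + 0 = 2$)
$a{\left(u \right)} = -3$ ($a{\left(u \right)} = 3 \left(-1\right) = -3$)
$h{\left(j \right)} = \frac{1}{2 + j}$
$v h{\left(a{\left(-1 \right)} \right)} = \frac{6178}{2 - 3} = \frac{6178}{-1} = 6178 \left(-1\right) = -6178$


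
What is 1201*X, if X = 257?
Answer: 308657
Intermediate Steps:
1201*X = 1201*257 = 308657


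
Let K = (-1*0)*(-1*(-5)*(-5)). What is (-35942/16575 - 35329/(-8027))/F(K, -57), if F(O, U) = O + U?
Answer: -297071741/7583708925 ≈ -0.039172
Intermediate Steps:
K = 0 (K = 0*(5*(-5)) = 0*(-25) = 0)
(-35942/16575 - 35329/(-8027))/F(K, -57) = (-35942/16575 - 35329/(-8027))/(0 - 57) = (-35942*1/16575 - 35329*(-1/8027))/(-57) = (-35942/16575 + 35329/8027)*(-1/57) = (297071741/133047525)*(-1/57) = -297071741/7583708925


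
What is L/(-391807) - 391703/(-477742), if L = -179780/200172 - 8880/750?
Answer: 192012567492025001/234179546101778550 ≈ 0.81994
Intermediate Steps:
L = -15936353/1251075 (L = -179780*1/200172 - 8880*1/750 = -44945/50043 - 296/25 = -15936353/1251075 ≈ -12.738)
L/(-391807) - 391703/(-477742) = -15936353/1251075/(-391807) - 391703/(-477742) = -15936353/1251075*(-1/391807) - 391703*(-1/477742) = 15936353/490179942525 + 391703/477742 = 192012567492025001/234179546101778550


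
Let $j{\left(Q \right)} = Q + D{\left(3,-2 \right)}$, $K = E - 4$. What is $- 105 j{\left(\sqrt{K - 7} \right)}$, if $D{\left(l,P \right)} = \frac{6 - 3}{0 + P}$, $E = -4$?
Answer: $\frac{315}{2} - 105 i \sqrt{15} \approx 157.5 - 406.66 i$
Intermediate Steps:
$K = -8$ ($K = -4 - 4 = -8$)
$D{\left(l,P \right)} = \frac{3}{P}$
$j{\left(Q \right)} = - \frac{3}{2} + Q$ ($j{\left(Q \right)} = Q + \frac{3}{-2} = Q + 3 \left(- \frac{1}{2}\right) = Q - \frac{3}{2} = - \frac{3}{2} + Q$)
$- 105 j{\left(\sqrt{K - 7} \right)} = - 105 \left(- \frac{3}{2} + \sqrt{-8 - 7}\right) = - 105 \left(- \frac{3}{2} + \sqrt{-15}\right) = - 105 \left(- \frac{3}{2} + i \sqrt{15}\right) = \frac{315}{2} - 105 i \sqrt{15}$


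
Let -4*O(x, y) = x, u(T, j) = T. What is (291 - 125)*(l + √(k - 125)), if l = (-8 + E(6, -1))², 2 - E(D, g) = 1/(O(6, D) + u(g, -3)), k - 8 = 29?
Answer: 130144/25 + 332*I*√22 ≈ 5205.8 + 1557.2*I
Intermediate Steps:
k = 37 (k = 8 + 29 = 37)
O(x, y) = -x/4
E(D, g) = 2 - 1/(-3/2 + g) (E(D, g) = 2 - 1/(-¼*6 + g) = 2 - 1/(-3/2 + g))
l = 784/25 (l = (-8 + 4*(-2 - 1)/(-3 + 2*(-1)))² = (-8 + 4*(-3)/(-3 - 2))² = (-8 + 4*(-3)/(-5))² = (-8 + 4*(-⅕)*(-3))² = (-8 + 12/5)² = (-28/5)² = 784/25 ≈ 31.360)
(291 - 125)*(l + √(k - 125)) = (291 - 125)*(784/25 + √(37 - 125)) = 166*(784/25 + √(-88)) = 166*(784/25 + 2*I*√22) = 130144/25 + 332*I*√22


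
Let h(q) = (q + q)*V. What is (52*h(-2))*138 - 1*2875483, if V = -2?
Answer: -2818075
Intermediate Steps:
h(q) = -4*q (h(q) = (q + q)*(-2) = (2*q)*(-2) = -4*q)
(52*h(-2))*138 - 1*2875483 = (52*(-4*(-2)))*138 - 1*2875483 = (52*8)*138 - 2875483 = 416*138 - 2875483 = 57408 - 2875483 = -2818075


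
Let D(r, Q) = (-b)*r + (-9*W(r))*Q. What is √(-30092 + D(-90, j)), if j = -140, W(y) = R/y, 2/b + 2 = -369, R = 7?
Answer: I*√4155448570/371 ≈ 173.75*I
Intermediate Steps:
b = -2/371 (b = 2/(-2 - 369) = 2/(-371) = 2*(-1/371) = -2/371 ≈ -0.0053908)
W(y) = 7/y
D(r, Q) = 2*r/371 - 63*Q/r (D(r, Q) = (-1*(-2/371))*r + (-63/r)*Q = 2*r/371 + (-63/r)*Q = 2*r/371 - 63*Q/r)
√(-30092 + D(-90, j)) = √(-30092 + ((2/371)*(-90) - 63*(-140)/(-90))) = √(-30092 + (-180/371 - 63*(-140)*(-1/90))) = √(-30092 + (-180/371 - 98)) = √(-30092 - 36538/371) = √(-11200670/371) = I*√4155448570/371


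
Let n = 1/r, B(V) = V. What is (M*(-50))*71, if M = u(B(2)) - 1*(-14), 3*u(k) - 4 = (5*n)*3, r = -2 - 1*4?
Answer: -51475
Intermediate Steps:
r = -6 (r = -2 - 4 = -6)
n = -⅙ (n = 1/(-6) = -⅙ ≈ -0.16667)
u(k) = ½ (u(k) = 4/3 + ((5*(-⅙))*3)/3 = 4/3 + (-⅚*3)/3 = 4/3 + (⅓)*(-5/2) = 4/3 - ⅚ = ½)
M = 29/2 (M = ½ - 1*(-14) = ½ + 14 = 29/2 ≈ 14.500)
(M*(-50))*71 = ((29/2)*(-50))*71 = -725*71 = -51475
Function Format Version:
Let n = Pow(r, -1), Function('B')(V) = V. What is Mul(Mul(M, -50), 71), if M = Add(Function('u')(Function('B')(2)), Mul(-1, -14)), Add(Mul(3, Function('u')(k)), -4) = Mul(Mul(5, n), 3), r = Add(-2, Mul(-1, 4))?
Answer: -51475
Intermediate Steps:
r = -6 (r = Add(-2, -4) = -6)
n = Rational(-1, 6) (n = Pow(-6, -1) = Rational(-1, 6) ≈ -0.16667)
Function('u')(k) = Rational(1, 2) (Function('u')(k) = Add(Rational(4, 3), Mul(Rational(1, 3), Mul(Mul(5, Rational(-1, 6)), 3))) = Add(Rational(4, 3), Mul(Rational(1, 3), Mul(Rational(-5, 6), 3))) = Add(Rational(4, 3), Mul(Rational(1, 3), Rational(-5, 2))) = Add(Rational(4, 3), Rational(-5, 6)) = Rational(1, 2))
M = Rational(29, 2) (M = Add(Rational(1, 2), Mul(-1, -14)) = Add(Rational(1, 2), 14) = Rational(29, 2) ≈ 14.500)
Mul(Mul(M, -50), 71) = Mul(Mul(Rational(29, 2), -50), 71) = Mul(-725, 71) = -51475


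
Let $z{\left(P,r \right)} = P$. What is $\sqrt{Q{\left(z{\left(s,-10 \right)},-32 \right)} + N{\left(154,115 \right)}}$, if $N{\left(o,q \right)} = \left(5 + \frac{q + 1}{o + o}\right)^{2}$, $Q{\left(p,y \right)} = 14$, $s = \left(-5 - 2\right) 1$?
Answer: $\frac{\sqrt{254402}}{77} \approx 6.5504$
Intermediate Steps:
$s = -7$ ($s = \left(-7\right) 1 = -7$)
$N{\left(o,q \right)} = \left(5 + \frac{1 + q}{2 o}\right)^{2}$
$\sqrt{Q{\left(z{\left(s,-10 \right)},-32 \right)} + N{\left(154,115 \right)}} = \sqrt{14 + \frac{\left(1 + 115 + 10 \cdot 154\right)^{2}}{4 \cdot 23716}} = \sqrt{14 + \frac{1}{4} \cdot \frac{1}{23716} \left(1 + 115 + 1540\right)^{2}} = \sqrt{14 + \frac{1}{4} \cdot \frac{1}{23716} \cdot 1656^{2}} = \sqrt{14 + \frac{1}{4} \cdot \frac{1}{23716} \cdot 2742336} = \sqrt{14 + \frac{171396}{5929}} = \sqrt{\frac{254402}{5929}} = \frac{\sqrt{254402}}{77}$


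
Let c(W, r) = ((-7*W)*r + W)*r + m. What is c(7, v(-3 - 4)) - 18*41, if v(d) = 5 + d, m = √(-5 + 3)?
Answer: -948 + I*√2 ≈ -948.0 + 1.4142*I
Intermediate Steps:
m = I*√2 (m = √(-2) = I*√2 ≈ 1.4142*I)
c(W, r) = I*√2 + r*(W - 7*W*r) (c(W, r) = ((-7*W)*r + W)*r + I*√2 = (-7*W*r + W)*r + I*√2 = (W - 7*W*r)*r + I*√2 = r*(W - 7*W*r) + I*√2 = I*√2 + r*(W - 7*W*r))
c(7, v(-3 - 4)) - 18*41 = (I*√2 + 7*(5 + (-3 - 4)) - 7*7*(5 + (-3 - 4))²) - 18*41 = (I*√2 + 7*(5 - 7) - 7*7*(5 - 7)²) - 738 = (I*√2 + 7*(-2) - 7*7*(-2)²) - 738 = (I*√2 - 14 - 7*7*4) - 738 = (I*√2 - 14 - 196) - 738 = (-210 + I*√2) - 738 = -948 + I*√2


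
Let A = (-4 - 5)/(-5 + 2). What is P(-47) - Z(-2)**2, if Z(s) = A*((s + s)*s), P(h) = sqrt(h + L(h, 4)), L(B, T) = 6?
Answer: -576 + I*sqrt(41) ≈ -576.0 + 6.4031*I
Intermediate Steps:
P(h) = sqrt(6 + h) (P(h) = sqrt(h + 6) = sqrt(6 + h))
A = 3 (A = -9/(-3) = -9*(-1/3) = 3)
Z(s) = 6*s**2 (Z(s) = 3*((s + s)*s) = 3*((2*s)*s) = 3*(2*s**2) = 6*s**2)
P(-47) - Z(-2)**2 = sqrt(6 - 47) - (6*(-2)**2)**2 = sqrt(-41) - (6*4)**2 = I*sqrt(41) - 1*24**2 = I*sqrt(41) - 1*576 = I*sqrt(41) - 576 = -576 + I*sqrt(41)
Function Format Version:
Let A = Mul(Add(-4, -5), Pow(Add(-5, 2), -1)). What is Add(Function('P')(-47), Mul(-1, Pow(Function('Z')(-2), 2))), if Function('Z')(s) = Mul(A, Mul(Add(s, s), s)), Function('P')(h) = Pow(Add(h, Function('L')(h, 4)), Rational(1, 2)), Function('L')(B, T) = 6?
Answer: Add(-576, Mul(I, Pow(41, Rational(1, 2)))) ≈ Add(-576.00, Mul(6.4031, I))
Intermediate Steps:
Function('P')(h) = Pow(Add(6, h), Rational(1, 2)) (Function('P')(h) = Pow(Add(h, 6), Rational(1, 2)) = Pow(Add(6, h), Rational(1, 2)))
A = 3 (A = Mul(-9, Pow(-3, -1)) = Mul(-9, Rational(-1, 3)) = 3)
Function('Z')(s) = Mul(6, Pow(s, 2)) (Function('Z')(s) = Mul(3, Mul(Add(s, s), s)) = Mul(3, Mul(Mul(2, s), s)) = Mul(3, Mul(2, Pow(s, 2))) = Mul(6, Pow(s, 2)))
Add(Function('P')(-47), Mul(-1, Pow(Function('Z')(-2), 2))) = Add(Pow(Add(6, -47), Rational(1, 2)), Mul(-1, Pow(Mul(6, Pow(-2, 2)), 2))) = Add(Pow(-41, Rational(1, 2)), Mul(-1, Pow(Mul(6, 4), 2))) = Add(Mul(I, Pow(41, Rational(1, 2))), Mul(-1, Pow(24, 2))) = Add(Mul(I, Pow(41, Rational(1, 2))), Mul(-1, 576)) = Add(Mul(I, Pow(41, Rational(1, 2))), -576) = Add(-576, Mul(I, Pow(41, Rational(1, 2))))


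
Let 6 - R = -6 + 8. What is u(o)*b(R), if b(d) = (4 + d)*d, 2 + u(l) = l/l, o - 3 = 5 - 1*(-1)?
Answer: -32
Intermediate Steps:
o = 9 (o = 3 + (5 - 1*(-1)) = 3 + (5 + 1) = 3 + 6 = 9)
R = 4 (R = 6 - (-6 + 8) = 6 - 1*2 = 6 - 2 = 4)
u(l) = -1 (u(l) = -2 + l/l = -2 + 1 = -1)
b(d) = d*(4 + d)
u(o)*b(R) = -4*(4 + 4) = -4*8 = -1*32 = -32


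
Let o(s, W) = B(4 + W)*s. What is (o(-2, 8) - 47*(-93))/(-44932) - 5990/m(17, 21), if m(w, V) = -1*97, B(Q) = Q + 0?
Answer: 268721021/4358404 ≈ 61.656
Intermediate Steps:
B(Q) = Q
o(s, W) = s*(4 + W) (o(s, W) = (4 + W)*s = s*(4 + W))
m(w, V) = -97
(o(-2, 8) - 47*(-93))/(-44932) - 5990/m(17, 21) = (-2*(4 + 8) - 47*(-93))/(-44932) - 5990/(-97) = (-2*12 + 4371)*(-1/44932) - 5990*(-1/97) = (-24 + 4371)*(-1/44932) + 5990/97 = 4347*(-1/44932) + 5990/97 = -4347/44932 + 5990/97 = 268721021/4358404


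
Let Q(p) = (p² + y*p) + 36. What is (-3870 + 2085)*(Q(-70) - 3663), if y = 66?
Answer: 5974395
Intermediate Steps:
Q(p) = 36 + p² + 66*p (Q(p) = (p² + 66*p) + 36 = 36 + p² + 66*p)
(-3870 + 2085)*(Q(-70) - 3663) = (-3870 + 2085)*((36 + (-70)² + 66*(-70)) - 3663) = -1785*((36 + 4900 - 4620) - 3663) = -1785*(316 - 3663) = -1785*(-3347) = 5974395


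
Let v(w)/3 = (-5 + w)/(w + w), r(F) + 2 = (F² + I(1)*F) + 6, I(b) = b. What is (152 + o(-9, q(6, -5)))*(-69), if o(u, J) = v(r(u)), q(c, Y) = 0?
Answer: -1608873/152 ≈ -10585.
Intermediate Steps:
r(F) = 4 + F + F² (r(F) = -2 + ((F² + 1*F) + 6) = -2 + ((F² + F) + 6) = -2 + ((F + F²) + 6) = -2 + (6 + F + F²) = 4 + F + F²)
v(w) = 3*(-5 + w)/(2*w) (v(w) = 3*((-5 + w)/(w + w)) = 3*((-5 + w)/((2*w))) = 3*((-5 + w)*(1/(2*w))) = 3*((-5 + w)/(2*w)) = 3*(-5 + w)/(2*w))
o(u, J) = 3*(-1 + u + u²)/(2*(4 + u + u²)) (o(u, J) = 3*(-5 + (4 + u + u²))/(2*(4 + u + u²)) = 3*(-1 + u + u²)/(2*(4 + u + u²)))
(152 + o(-9, q(6, -5)))*(-69) = (152 + 3*(-1 - 9 + (-9)²)/(2*(4 - 9 + (-9)²)))*(-69) = (152 + 3*(-1 - 9 + 81)/(2*(4 - 9 + 81)))*(-69) = (152 + (3/2)*71/76)*(-69) = (152 + (3/2)*(1/76)*71)*(-69) = (152 + 213/152)*(-69) = (23317/152)*(-69) = -1608873/152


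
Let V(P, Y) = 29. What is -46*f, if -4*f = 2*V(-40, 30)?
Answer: 667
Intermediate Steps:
f = -29/2 ≈ -14.500
-46*f = -46*(-29/2) = 667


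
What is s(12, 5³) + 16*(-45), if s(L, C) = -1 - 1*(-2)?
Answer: -719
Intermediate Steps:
s(L, C) = 1 (s(L, C) = -1 + 2 = 1)
s(12, 5³) + 16*(-45) = 1 + 16*(-45) = 1 - 720 = -719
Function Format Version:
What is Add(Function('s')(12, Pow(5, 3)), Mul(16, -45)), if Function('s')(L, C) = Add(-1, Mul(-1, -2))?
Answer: -719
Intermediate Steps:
Function('s')(L, C) = 1 (Function('s')(L, C) = Add(-1, 2) = 1)
Add(Function('s')(12, Pow(5, 3)), Mul(16, -45)) = Add(1, Mul(16, -45)) = Add(1, -720) = -719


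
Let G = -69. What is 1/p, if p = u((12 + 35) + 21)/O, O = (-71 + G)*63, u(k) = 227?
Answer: -8820/227 ≈ -38.855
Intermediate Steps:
O = -8820 (O = (-71 - 69)*63 = -140*63 = -8820)
p = -227/8820 (p = 227/(-8820) = 227*(-1/8820) = -227/8820 ≈ -0.025737)
1/p = 1/(-227/8820) = -8820/227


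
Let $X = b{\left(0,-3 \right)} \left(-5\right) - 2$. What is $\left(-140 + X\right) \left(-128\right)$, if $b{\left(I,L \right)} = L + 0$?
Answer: $16256$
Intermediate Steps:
$b{\left(I,L \right)} = L$
$X = 13$ ($X = \left(-3\right) \left(-5\right) - 2 = 15 - 2 = 13$)
$\left(-140 + X\right) \left(-128\right) = \left(-140 + 13\right) \left(-128\right) = \left(-127\right) \left(-128\right) = 16256$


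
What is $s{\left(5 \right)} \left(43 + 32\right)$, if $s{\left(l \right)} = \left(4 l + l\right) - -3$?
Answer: $2100$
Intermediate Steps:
$s{\left(l \right)} = 3 + 5 l$ ($s{\left(l \right)} = 5 l + 3 = 3 + 5 l$)
$s{\left(5 \right)} \left(43 + 32\right) = \left(3 + 5 \cdot 5\right) \left(43 + 32\right) = \left(3 + 25\right) 75 = 28 \cdot 75 = 2100$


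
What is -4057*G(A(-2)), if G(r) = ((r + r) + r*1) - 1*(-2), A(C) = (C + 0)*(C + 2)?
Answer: -8114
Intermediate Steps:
A(C) = C*(2 + C)
G(r) = 2 + 3*r (G(r) = (2*r + r) + 2 = 3*r + 2 = 2 + 3*r)
-4057*G(A(-2)) = -4057*(2 + 3*(-2*(2 - 2))) = -4057*(2 + 3*(-2*0)) = -4057*(2 + 3*0) = -4057*(2 + 0) = -4057*2 = -8114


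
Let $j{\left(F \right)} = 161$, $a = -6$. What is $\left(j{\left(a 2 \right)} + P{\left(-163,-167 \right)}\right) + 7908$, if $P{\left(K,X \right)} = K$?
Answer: $7906$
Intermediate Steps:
$\left(j{\left(a 2 \right)} + P{\left(-163,-167 \right)}\right) + 7908 = \left(161 - 163\right) + 7908 = -2 + 7908 = 7906$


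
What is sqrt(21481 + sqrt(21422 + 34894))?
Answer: sqrt(21481 + 38*sqrt(39)) ≈ 147.37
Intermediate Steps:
sqrt(21481 + sqrt(21422 + 34894)) = sqrt(21481 + sqrt(56316)) = sqrt(21481 + 38*sqrt(39))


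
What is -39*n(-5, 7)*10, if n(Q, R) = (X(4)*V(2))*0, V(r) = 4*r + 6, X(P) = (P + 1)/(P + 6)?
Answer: 0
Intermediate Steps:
X(P) = (1 + P)/(6 + P)
V(r) = 6 + 4*r
n(Q, R) = 0 (n(Q, R) = (((1 + 4)/(6 + 4))*(6 + 4*2))*0 = ((5/10)*(6 + 8))*0 = (((⅒)*5)*14)*0 = ((½)*14)*0 = 7*0 = 0)
-39*n(-5, 7)*10 = -39*0*10 = 0*10 = 0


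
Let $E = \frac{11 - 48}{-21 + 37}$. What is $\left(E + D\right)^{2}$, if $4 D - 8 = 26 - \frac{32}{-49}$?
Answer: $\frac{24790441}{614656} \approx 40.332$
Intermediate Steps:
$E = - \frac{37}{16} \approx -2.3125$
$D = \frac{849}{98}$ ($D = 2 + \frac{26 - \frac{32}{-49}}{4} = 2 + \frac{26 - 32 \left(- \frac{1}{49}\right)}{4} = 2 + \frac{26 - - \frac{32}{49}}{4} = 2 + \frac{26 + \frac{32}{49}}{4} = 2 + \frac{1}{4} \cdot \frac{1306}{49} = 2 + \frac{653}{98} = \frac{849}{98} \approx 8.6633$)
$\left(E + D\right)^{2} = \left(- \frac{37}{16} + \frac{849}{98}\right)^{2} = \left(\frac{4979}{784}\right)^{2} = \frac{24790441}{614656}$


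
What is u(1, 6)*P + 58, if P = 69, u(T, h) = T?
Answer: 127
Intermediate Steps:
u(1, 6)*P + 58 = 1*69 + 58 = 69 + 58 = 127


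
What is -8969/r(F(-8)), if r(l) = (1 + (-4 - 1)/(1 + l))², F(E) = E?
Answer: -439481/144 ≈ -3052.0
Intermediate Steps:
r(l) = (1 - 5/(1 + l))²
-8969/r(F(-8)) = -8969*(1 - 8)²/(-4 - 8)² = -8969/((-12)²/(-7)²) = -8969/((1/49)*144) = -8969/144/49 = -8969*49/144 = -439481/144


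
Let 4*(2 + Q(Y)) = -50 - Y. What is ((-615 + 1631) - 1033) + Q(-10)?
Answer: -29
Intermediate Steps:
Q(Y) = -29/2 - Y/4 (Q(Y) = -2 + (-50 - Y)/4 = -2 + (-25/2 - Y/4) = -29/2 - Y/4)
((-615 + 1631) - 1033) + Q(-10) = ((-615 + 1631) - 1033) + (-29/2 - ¼*(-10)) = (1016 - 1033) + (-29/2 + 5/2) = -17 - 12 = -29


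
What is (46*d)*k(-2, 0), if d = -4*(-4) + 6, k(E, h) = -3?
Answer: -3036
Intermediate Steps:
d = 22 (d = 16 + 6 = 22)
(46*d)*k(-2, 0) = (46*22)*(-3) = 1012*(-3) = -3036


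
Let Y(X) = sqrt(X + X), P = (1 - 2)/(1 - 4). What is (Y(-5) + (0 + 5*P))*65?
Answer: 325/3 + 65*I*sqrt(10) ≈ 108.33 + 205.55*I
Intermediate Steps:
P = 1/3 (P = -1/(-3) = -1*(-1/3) = 1/3 ≈ 0.33333)
Y(X) = sqrt(2)*sqrt(X) (Y(X) = sqrt(2*X) = sqrt(2)*sqrt(X))
(Y(-5) + (0 + 5*P))*65 = (sqrt(2)*sqrt(-5) + (0 + 5*(1/3)))*65 = (sqrt(2)*(I*sqrt(5)) + (0 + 5/3))*65 = (I*sqrt(10) + 5/3)*65 = (5/3 + I*sqrt(10))*65 = 325/3 + 65*I*sqrt(10)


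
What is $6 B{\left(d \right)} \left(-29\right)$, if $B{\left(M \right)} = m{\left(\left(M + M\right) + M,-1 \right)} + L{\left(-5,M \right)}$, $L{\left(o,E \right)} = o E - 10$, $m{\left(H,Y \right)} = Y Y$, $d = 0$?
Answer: $1566$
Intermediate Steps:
$m{\left(H,Y \right)} = Y^{2}$
$L{\left(o,E \right)} = -10 + E o$ ($L{\left(o,E \right)} = E o - 10 = -10 + E o$)
$B{\left(M \right)} = -9 - 5 M$ ($B{\left(M \right)} = \left(-1\right)^{2} + \left(-10 + M \left(-5\right)\right) = 1 - \left(10 + 5 M\right) = -9 - 5 M$)
$6 B{\left(d \right)} \left(-29\right) = 6 \left(-9 - 0\right) \left(-29\right) = 6 \left(-9 + 0\right) \left(-29\right) = 6 \left(-9\right) \left(-29\right) = \left(-54\right) \left(-29\right) = 1566$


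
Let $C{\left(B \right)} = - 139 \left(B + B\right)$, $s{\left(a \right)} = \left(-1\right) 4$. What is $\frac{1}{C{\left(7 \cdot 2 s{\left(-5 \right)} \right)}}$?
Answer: $\frac{1}{15568} \approx 6.4234 \cdot 10^{-5}$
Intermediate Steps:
$s{\left(a \right)} = -4$
$C{\left(B \right)} = - 278 B$ ($C{\left(B \right)} = - 139 \cdot 2 B = - 278 B$)
$\frac{1}{C{\left(7 \cdot 2 s{\left(-5 \right)} \right)}} = \frac{1}{\left(-278\right) 7 \cdot 2 \left(-4\right)} = \frac{1}{\left(-278\right) 14 \left(-4\right)} = \frac{1}{\left(-278\right) \left(-56\right)} = \frac{1}{15568}$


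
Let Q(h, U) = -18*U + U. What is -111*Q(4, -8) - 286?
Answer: -15382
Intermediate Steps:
Q(h, U) = -17*U
-111*Q(4, -8) - 286 = -(-1887)*(-8) - 286 = -111*136 - 286 = -15096 - 286 = -15382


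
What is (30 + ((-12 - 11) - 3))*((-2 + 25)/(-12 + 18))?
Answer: 46/3 ≈ 15.333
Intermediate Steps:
(30 + ((-12 - 11) - 3))*((-2 + 25)/(-12 + 18)) = (30 + (-23 - 3))*(23/6) = (30 - 26)*(23*(1/6)) = 4*(23/6) = 46/3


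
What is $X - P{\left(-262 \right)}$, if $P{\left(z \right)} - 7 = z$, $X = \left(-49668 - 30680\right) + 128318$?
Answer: $48225$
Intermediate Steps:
$X = 47970$ ($X = -80348 + 128318 = 47970$)
$P{\left(z \right)} = 7 + z$
$X - P{\left(-262 \right)} = 47970 - \left(7 - 262\right) = 47970 - -255 = 47970 + 255 = 48225$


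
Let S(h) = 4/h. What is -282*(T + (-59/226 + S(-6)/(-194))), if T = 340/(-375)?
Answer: 89970737/274025 ≈ 328.33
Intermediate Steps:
T = -68/75 (T = 340*(-1/375) = -68/75 ≈ -0.90667)
-282*(T + (-59/226 + S(-6)/(-194))) = -282*(-68/75 + (-59/226 + (4/(-6))/(-194))) = -282*(-68/75 + (-59*1/226 + (4*(-1/6))*(-1/194))) = -282*(-68/75 + (-59/226 - 2/3*(-1/194))) = -282*(-68/75 + (-59/226 + 1/291)) = -282*(-68/75 - 16943/65766) = -282*(-1914271/1644150) = 89970737/274025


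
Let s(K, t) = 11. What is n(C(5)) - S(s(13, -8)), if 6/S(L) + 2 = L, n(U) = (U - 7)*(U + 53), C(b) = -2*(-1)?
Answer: -827/3 ≈ -275.67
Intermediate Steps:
C(b) = 2
n(U) = (-7 + U)*(53 + U)
S(L) = 6/(-2 + L)
n(C(5)) - S(s(13, -8)) = (-371 + 2² + 46*2) - 6/(-2 + 11) = (-371 + 4 + 92) - 6/9 = -275 - 6/9 = -275 - 1*⅔ = -275 - ⅔ = -827/3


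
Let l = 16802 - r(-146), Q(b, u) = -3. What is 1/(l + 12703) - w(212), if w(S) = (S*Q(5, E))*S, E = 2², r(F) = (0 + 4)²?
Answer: 3976060849/29489 ≈ 1.3483e+5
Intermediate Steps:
r(F) = 16 (r(F) = 4² = 16)
E = 4
w(S) = -3*S² (w(S) = (S*(-3))*S = (-3*S)*S = -3*S²)
l = 16786 (l = 16802 - 1*16 = 16802 - 16 = 16786)
1/(l + 12703) - w(212) = 1/(16786 + 12703) - (-3)*212² = 1/29489 - (-3)*44944 = 1/29489 - 1*(-134832) = 1/29489 + 134832 = 3976060849/29489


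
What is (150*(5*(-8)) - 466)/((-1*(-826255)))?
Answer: -6466/826255 ≈ -0.0078257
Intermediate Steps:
(150*(5*(-8)) - 466)/((-1*(-826255))) = (150*(-40) - 466)/826255 = (-6000 - 466)*(1/826255) = -6466*1/826255 = -6466/826255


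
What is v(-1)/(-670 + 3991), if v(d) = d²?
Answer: 1/3321 ≈ 0.00030111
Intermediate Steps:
v(-1)/(-670 + 3991) = (-1)²/(-670 + 3991) = 1/3321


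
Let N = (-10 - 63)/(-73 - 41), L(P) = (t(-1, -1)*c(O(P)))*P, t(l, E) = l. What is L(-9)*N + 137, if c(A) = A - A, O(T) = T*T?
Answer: 137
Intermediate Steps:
O(T) = T²
c(A) = 0
L(P) = 0 (L(P) = (-1*0)*P = 0*P = 0)
N = 73/114 (N = -73/(-114) = -73*(-1/114) = 73/114 ≈ 0.64035)
L(-9)*N + 137 = 0*(73/114) + 137 = 0 + 137 = 137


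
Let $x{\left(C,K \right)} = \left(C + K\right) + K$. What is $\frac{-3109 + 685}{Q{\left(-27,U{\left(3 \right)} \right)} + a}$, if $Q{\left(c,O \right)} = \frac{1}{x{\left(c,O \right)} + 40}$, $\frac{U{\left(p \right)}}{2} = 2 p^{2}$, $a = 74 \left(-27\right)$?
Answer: $\frac{206040}{169829} \approx 1.2132$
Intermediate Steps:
$a = -1998$
$x{\left(C,K \right)} = C + 2 K$
$U{\left(p \right)} = 4 p^{2}$ ($U{\left(p \right)} = 2 \cdot 2 p^{2} = 4 p^{2}$)
$Q{\left(c,O \right)} = \frac{1}{40 + c + 2 O}$ ($Q{\left(c,O \right)} = \frac{1}{\left(c + 2 O\right) + 40} = \frac{1}{40 + c + 2 O}$)
$\frac{-3109 + 685}{Q{\left(-27,U{\left(3 \right)} \right)} + a} = \frac{-3109 + 685}{\frac{1}{40 - 27 + 2 \cdot 4 \cdot 3^{2}} - 1998} = - \frac{2424}{\frac{1}{40 - 27 + 2 \cdot 4 \cdot 9} - 1998} = - \frac{2424}{\frac{1}{40 - 27 + 2 \cdot 36} - 1998} = - \frac{2424}{\frac{1}{40 - 27 + 72} - 1998} = - \frac{2424}{\frac{1}{85} - 1998} = - \frac{2424}{- \frac{169829}{85}} = \left(-2424\right) \left(- \frac{85}{169829}\right) = \frac{206040}{169829}$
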